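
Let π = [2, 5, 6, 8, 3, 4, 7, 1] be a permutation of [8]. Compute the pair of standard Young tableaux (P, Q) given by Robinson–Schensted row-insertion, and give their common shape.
P = [1, 3, 4, 7] / [2, 6, 8] / [5];  Q = [1, 2, 3, 4] / [5, 6, 7] / [8];  common shape = (4, 3, 1)

Row-insert the values π_1, π_2, … into P one at a time, bumping the leftmost entry strictly greater than the inserted value down to the next row. The recording tableau Q records, in position (i, j), the step at which that cell was added to P.
  Insert 2 (step 1): P = [2];  Q = [1]
  Insert 5 (step 2): P = [2, 5];  Q = [1, 2]
  Insert 6 (step 3): P = [2, 5, 6];  Q = [1, 2, 3]
  Insert 8 (step 4): P = [2, 5, 6, 8];  Q = [1, 2, 3, 4]
  Insert 3 (step 5): P = [2, 3, 6, 8] / [5];  Q = [1, 2, 3, 4] / [5]
  Insert 4 (step 6): P = [2, 3, 4, 8] / [5, 6];  Q = [1, 2, 3, 4] / [5, 6]
  Insert 7 (step 7): P = [2, 3, 4, 7] / [5, 6, 8];  Q = [1, 2, 3, 4] / [5, 6, 7]
  Insert 1 (step 8): P = [1, 3, 4, 7] / [2, 6, 8] / [5];  Q = [1, 2, 3, 4] / [5, 6, 7] / [8]
Final shape: (4, 3, 1).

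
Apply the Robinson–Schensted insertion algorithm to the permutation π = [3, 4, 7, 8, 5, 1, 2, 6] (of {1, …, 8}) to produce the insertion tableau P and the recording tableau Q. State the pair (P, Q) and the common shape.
P = [1, 2, 5, 6] / [3, 4, 8] / [7];  Q = [1, 2, 3, 4] / [5, 7, 8] / [6];  common shape = (4, 3, 1)

Row-insert the values π_1, π_2, … into P one at a time, bumping the leftmost entry strictly greater than the inserted value down to the next row. The recording tableau Q records, in position (i, j), the step at which that cell was added to P.
  Insert 3 (step 1): P = [3];  Q = [1]
  Insert 4 (step 2): P = [3, 4];  Q = [1, 2]
  Insert 7 (step 3): P = [3, 4, 7];  Q = [1, 2, 3]
  Insert 8 (step 4): P = [3, 4, 7, 8];  Q = [1, 2, 3, 4]
  Insert 5 (step 5): P = [3, 4, 5, 8] / [7];  Q = [1, 2, 3, 4] / [5]
  Insert 1 (step 6): P = [1, 4, 5, 8] / [3] / [7];  Q = [1, 2, 3, 4] / [5] / [6]
  Insert 2 (step 7): P = [1, 2, 5, 8] / [3, 4] / [7];  Q = [1, 2, 3, 4] / [5, 7] / [6]
  Insert 6 (step 8): P = [1, 2, 5, 6] / [3, 4, 8] / [7];  Q = [1, 2, 3, 4] / [5, 7, 8] / [6]
Final shape: (4, 3, 1).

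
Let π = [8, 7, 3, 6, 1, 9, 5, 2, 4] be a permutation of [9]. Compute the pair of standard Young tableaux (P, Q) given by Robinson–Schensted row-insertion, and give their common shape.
P = [1, 2, 4] / [3, 5, 9] / [6] / [7] / [8];  Q = [1, 4, 6] / [2, 7, 9] / [3] / [5] / [8];  common shape = (3, 3, 1, 1, 1)

Row-insert the values π_1, π_2, … into P one at a time, bumping the leftmost entry strictly greater than the inserted value down to the next row. The recording tableau Q records, in position (i, j), the step at which that cell was added to P.
  Insert 8 (step 1): P = [8];  Q = [1]
  Insert 7 (step 2): P = [7] / [8];  Q = [1] / [2]
  Insert 3 (step 3): P = [3] / [7] / [8];  Q = [1] / [2] / [3]
  Insert 6 (step 4): P = [3, 6] / [7] / [8];  Q = [1, 4] / [2] / [3]
  Insert 1 (step 5): P = [1, 6] / [3] / [7] / [8];  Q = [1, 4] / [2] / [3] / [5]
  Insert 9 (step 6): P = [1, 6, 9] / [3] / [7] / [8];  Q = [1, 4, 6] / [2] / [3] / [5]
  Insert 5 (step 7): P = [1, 5, 9] / [3, 6] / [7] / [8];  Q = [1, 4, 6] / [2, 7] / [3] / [5]
  Insert 2 (step 8): P = [1, 2, 9] / [3, 5] / [6] / [7] / [8];  Q = [1, 4, 6] / [2, 7] / [3] / [5] / [8]
  Insert 4 (step 9): P = [1, 2, 4] / [3, 5, 9] / [6] / [7] / [8];  Q = [1, 4, 6] / [2, 7, 9] / [3] / [5] / [8]
Final shape: (3, 3, 1, 1, 1).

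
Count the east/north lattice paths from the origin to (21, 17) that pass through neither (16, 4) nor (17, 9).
Number of paths = 27207368820

Inclusion–exclusion. Total paths: C(38, 21) = 28781143380. Through P₁: C(20, 16)·C(18, 5) = 41511960. Through P₂: C(26, 17)·C(12, 4) = 1546652250. Since P₁ is strictly southwest of P₂, a monotone path through both must visit P₁ then P₂; paths through both = C(20, 16)·C(6, 1)·C(12, 4) = 14389650. Avoid both = 28781143380 − 41511960 − 1546652250 + 14389650 = 27207368820.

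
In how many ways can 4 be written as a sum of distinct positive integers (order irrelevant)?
q(4) = 2

List partitions of 4 into distinct parts: 4, 3+1. There are q(4) = 2. (Euler: this equals the number of odd-part partitions of 4.)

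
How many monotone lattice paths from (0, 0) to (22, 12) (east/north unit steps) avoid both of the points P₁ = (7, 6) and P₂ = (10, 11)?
Number of paths = 451900956

Inclusion–exclusion. Total paths: C(34, 22) = 548354040. Through P₁: C(13, 7)·C(21, 15) = 93117024. Through P₂: C(21, 10)·C(13, 12) = 4585308. Since P₁ is strictly southwest of P₂, a monotone path through both must visit P₁ then P₂; paths through both = C(13, 7)·C(8, 3)·C(13, 12) = 1249248. Avoid both = 548354040 − 93117024 − 4585308 + 1249248 = 451900956.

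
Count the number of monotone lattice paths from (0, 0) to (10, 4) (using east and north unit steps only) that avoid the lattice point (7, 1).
Number of paths = 841

Total paths from (0, 0) to (10, 4): C(14, 10) = 1001. Paths through (7, 1): (paths (0, 0) → (7, 1)) × (paths (7, 1) → (10, 4)) = C(8, 7) · C(6, 3) = 8 · 20 = 160. Avoidance count = 1001 − 160 = 841.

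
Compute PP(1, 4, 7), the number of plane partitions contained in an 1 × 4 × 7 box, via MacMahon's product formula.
PP(1, 4, 7) = 330

Evaluate the triple product over i = 1..1, j = 1..4, k = 1..7. The factors are (2/1) · (3/2) · (4/3) · (5/4) · (6/5) · (7/6) · (8/7) · (3/2) · … (28 factors total). The numerators and denominators telescope so the product is an integer; carrying out the multiplication exactly gives PP(1, 4, 7) = 330.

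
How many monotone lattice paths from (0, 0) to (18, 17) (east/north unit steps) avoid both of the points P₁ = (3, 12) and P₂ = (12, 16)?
Number of paths = 4319838320

Inclusion–exclusion. Total paths: C(35, 18) = 4537567650. Through P₁: C(15, 3)·C(20, 15) = 7054320. Through P₂: C(28, 12)·C(7, 6) = 212952285. Since P₁ is strictly southwest of P₂, a monotone path through both must visit P₁ then P₂; paths through both = C(15, 3)·C(13, 9)·C(7, 6) = 2277275. Avoid both = 4537567650 − 7054320 − 212952285 + 2277275 = 4319838320.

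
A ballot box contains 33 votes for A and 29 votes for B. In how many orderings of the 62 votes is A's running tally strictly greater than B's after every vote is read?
Strict-lead orderings = 26444792798594380

Total orderings of the 62 votes with 33 for A: C(62, 33) = 409894288378212890. By the Bertrand ballot formula (Cycle Lemma / reflection principle), the number of orderings in which A is strictly ahead of B throughout is (p − q)/(p + q) · C(p + q, p) = (33 − 29)/(33 + 29) · 409894288378212890 = 26444792798594380.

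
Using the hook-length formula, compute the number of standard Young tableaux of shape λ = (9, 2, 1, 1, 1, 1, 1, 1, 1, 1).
# SYT of shape (9, 2, 1, 1, 1, 1, 1, 1, 1, 1) = 369512

Hook-length formula: f^λ = n! / Π hook(c), product over all cells c of the Young diagram. For λ = (9, 2, 1, 1, 1, 1, 1, 1, 1, 1), n = 19 boxes. Hook lengths by row (left-to-right, top-to-bottom): [18, 9, 7, 6, 5, 4, 3, 2, 1]; [10, 1]; [8]; [7]; [6]; [5]; [4]; [3]; [2]; [1]. Product of hooks = 329204736000. So f^λ = 19! / 329204736000 = 121645100408832000 / 329204736000 = 369512.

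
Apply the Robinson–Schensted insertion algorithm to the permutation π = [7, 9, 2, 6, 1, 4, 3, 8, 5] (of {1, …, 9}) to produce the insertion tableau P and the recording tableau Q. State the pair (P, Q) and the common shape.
P = [1, 3, 5] / [2, 4, 8] / [6, 9] / [7];  Q = [1, 2, 8] / [3, 4, 9] / [5, 6] / [7];  common shape = (3, 3, 2, 1)

Row-insert the values π_1, π_2, … into P one at a time, bumping the leftmost entry strictly greater than the inserted value down to the next row. The recording tableau Q records, in position (i, j), the step at which that cell was added to P.
  Insert 7 (step 1): P = [7];  Q = [1]
  Insert 9 (step 2): P = [7, 9];  Q = [1, 2]
  Insert 2 (step 3): P = [2, 9] / [7];  Q = [1, 2] / [3]
  Insert 6 (step 4): P = [2, 6] / [7, 9];  Q = [1, 2] / [3, 4]
  Insert 1 (step 5): P = [1, 6] / [2, 9] / [7];  Q = [1, 2] / [3, 4] / [5]
  Insert 4 (step 6): P = [1, 4] / [2, 6] / [7, 9];  Q = [1, 2] / [3, 4] / [5, 6]
  Insert 3 (step 7): P = [1, 3] / [2, 4] / [6, 9] / [7];  Q = [1, 2] / [3, 4] / [5, 6] / [7]
  Insert 8 (step 8): P = [1, 3, 8] / [2, 4] / [6, 9] / [7];  Q = [1, 2, 8] / [3, 4] / [5, 6] / [7]
  Insert 5 (step 9): P = [1, 3, 5] / [2, 4, 8] / [6, 9] / [7];  Q = [1, 2, 8] / [3, 4, 9] / [5, 6] / [7]
Final shape: (3, 3, 2, 1).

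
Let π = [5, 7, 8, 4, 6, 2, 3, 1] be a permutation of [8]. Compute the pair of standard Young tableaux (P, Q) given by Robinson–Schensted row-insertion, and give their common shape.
P = [1, 3, 8] / [2, 6] / [4, 7] / [5];  Q = [1, 2, 3] / [4, 5] / [6, 7] / [8];  common shape = (3, 2, 2, 1)

Row-insert the values π_1, π_2, … into P one at a time, bumping the leftmost entry strictly greater than the inserted value down to the next row. The recording tableau Q records, in position (i, j), the step at which that cell was added to P.
  Insert 5 (step 1): P = [5];  Q = [1]
  Insert 7 (step 2): P = [5, 7];  Q = [1, 2]
  Insert 8 (step 3): P = [5, 7, 8];  Q = [1, 2, 3]
  Insert 4 (step 4): P = [4, 7, 8] / [5];  Q = [1, 2, 3] / [4]
  Insert 6 (step 5): P = [4, 6, 8] / [5, 7];  Q = [1, 2, 3] / [4, 5]
  Insert 2 (step 6): P = [2, 6, 8] / [4, 7] / [5];  Q = [1, 2, 3] / [4, 5] / [6]
  Insert 3 (step 7): P = [2, 3, 8] / [4, 6] / [5, 7];  Q = [1, 2, 3] / [4, 5] / [6, 7]
  Insert 1 (step 8): P = [1, 3, 8] / [2, 6] / [4, 7] / [5];  Q = [1, 2, 3] / [4, 5] / [6, 7] / [8]
Final shape: (3, 2, 2, 1).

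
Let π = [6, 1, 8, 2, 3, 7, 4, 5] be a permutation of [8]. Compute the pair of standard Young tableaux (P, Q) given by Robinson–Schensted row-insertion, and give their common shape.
P = [1, 2, 3, 4, 5] / [6, 7] / [8];  Q = [1, 3, 5, 6, 8] / [2, 4] / [7];  common shape = (5, 2, 1)

Row-insert the values π_1, π_2, … into P one at a time, bumping the leftmost entry strictly greater than the inserted value down to the next row. The recording tableau Q records, in position (i, j), the step at which that cell was added to P.
  Insert 6 (step 1): P = [6];  Q = [1]
  Insert 1 (step 2): P = [1] / [6];  Q = [1] / [2]
  Insert 8 (step 3): P = [1, 8] / [6];  Q = [1, 3] / [2]
  Insert 2 (step 4): P = [1, 2] / [6, 8];  Q = [1, 3] / [2, 4]
  Insert 3 (step 5): P = [1, 2, 3] / [6, 8];  Q = [1, 3, 5] / [2, 4]
  Insert 7 (step 6): P = [1, 2, 3, 7] / [6, 8];  Q = [1, 3, 5, 6] / [2, 4]
  Insert 4 (step 7): P = [1, 2, 3, 4] / [6, 7] / [8];  Q = [1, 3, 5, 6] / [2, 4] / [7]
  Insert 5 (step 8): P = [1, 2, 3, 4, 5] / [6, 7] / [8];  Q = [1, 3, 5, 6, 8] / [2, 4] / [7]
Final shape: (5, 2, 1).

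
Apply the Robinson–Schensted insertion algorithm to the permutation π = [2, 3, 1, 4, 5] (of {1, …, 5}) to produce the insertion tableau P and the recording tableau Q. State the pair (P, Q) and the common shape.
P = [1, 3, 4, 5] / [2];  Q = [1, 2, 4, 5] / [3];  common shape = (4, 1)

Row-insert the values π_1, π_2, … into P one at a time, bumping the leftmost entry strictly greater than the inserted value down to the next row. The recording tableau Q records, in position (i, j), the step at which that cell was added to P.
  Insert 2 (step 1): P = [2];  Q = [1]
  Insert 3 (step 2): P = [2, 3];  Q = [1, 2]
  Insert 1 (step 3): P = [1, 3] / [2];  Q = [1, 2] / [3]
  Insert 4 (step 4): P = [1, 3, 4] / [2];  Q = [1, 2, 4] / [3]
  Insert 5 (step 5): P = [1, 3, 4, 5] / [2];  Q = [1, 2, 4, 5] / [3]
Final shape: (4, 1).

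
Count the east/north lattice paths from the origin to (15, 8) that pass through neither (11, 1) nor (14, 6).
Number of paths = 372090

Inclusion–exclusion. Total paths: C(23, 15) = 490314. Through P₁: C(12, 11)·C(11, 4) = 3960. Through P₂: C(20, 14)·C(3, 1) = 116280. Since P₁ is strictly southwest of P₂, a monotone path through both must visit P₁ then P₂; paths through both = C(12, 11)·C(8, 3)·C(3, 1) = 2016. Avoid both = 490314 − 3960 − 116280 + 2016 = 372090.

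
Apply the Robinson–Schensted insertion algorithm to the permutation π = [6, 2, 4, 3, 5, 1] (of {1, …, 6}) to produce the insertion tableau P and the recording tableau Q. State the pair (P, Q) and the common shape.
P = [1, 3, 5] / [2] / [4] / [6];  Q = [1, 3, 5] / [2] / [4] / [6];  common shape = (3, 1, 1, 1)

Row-insert the values π_1, π_2, … into P one at a time, bumping the leftmost entry strictly greater than the inserted value down to the next row. The recording tableau Q records, in position (i, j), the step at which that cell was added to P.
  Insert 6 (step 1): P = [6];  Q = [1]
  Insert 2 (step 2): P = [2] / [6];  Q = [1] / [2]
  Insert 4 (step 3): P = [2, 4] / [6];  Q = [1, 3] / [2]
  Insert 3 (step 4): P = [2, 3] / [4] / [6];  Q = [1, 3] / [2] / [4]
  Insert 5 (step 5): P = [2, 3, 5] / [4] / [6];  Q = [1, 3, 5] / [2] / [4]
  Insert 1 (step 6): P = [1, 3, 5] / [2] / [4] / [6];  Q = [1, 3, 5] / [2] / [4] / [6]
Final shape: (3, 1, 1, 1).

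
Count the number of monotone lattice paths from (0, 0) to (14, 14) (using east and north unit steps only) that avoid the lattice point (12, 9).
Number of paths = 33944070

Total paths from (0, 0) to (14, 14): C(28, 14) = 40116600. Paths through (12, 9): (paths (0, 0) → (12, 9)) × (paths (12, 9) → (14, 14)) = C(21, 12) · C(7, 2) = 293930 · 21 = 6172530. Avoidance count = 40116600 − 6172530 = 33944070.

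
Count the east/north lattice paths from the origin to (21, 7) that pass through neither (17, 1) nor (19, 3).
Number of paths = 1158780

Inclusion–exclusion. Total paths: C(28, 21) = 1184040. Through P₁: C(18, 17)·C(10, 4) = 3780. Through P₂: C(22, 19)·C(6, 2) = 23100. Since P₁ is strictly southwest of P₂, a monotone path through both must visit P₁ then P₂; paths through both = C(18, 17)·C(4, 2)·C(6, 2) = 1620. Avoid both = 1184040 − 3780 − 23100 + 1620 = 1158780.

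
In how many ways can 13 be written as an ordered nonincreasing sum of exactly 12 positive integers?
p(13, 12 parts) = 1

Partitions of n into exactly k parts ↔ partitions of n − k into at most k parts (subtract 1 from each part). For n = 13, k = 12, the partitions are: 2+1+1+1+1+1+1+1+1+1+1+1. Count = 1.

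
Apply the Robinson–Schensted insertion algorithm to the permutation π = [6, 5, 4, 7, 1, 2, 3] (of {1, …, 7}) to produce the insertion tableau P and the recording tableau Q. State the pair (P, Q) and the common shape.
P = [1, 2, 3] / [4, 7] / [5] / [6];  Q = [1, 4, 7] / [2, 6] / [3] / [5];  common shape = (3, 2, 1, 1)

Row-insert the values π_1, π_2, … into P one at a time, bumping the leftmost entry strictly greater than the inserted value down to the next row. The recording tableau Q records, in position (i, j), the step at which that cell was added to P.
  Insert 6 (step 1): P = [6];  Q = [1]
  Insert 5 (step 2): P = [5] / [6];  Q = [1] / [2]
  Insert 4 (step 3): P = [4] / [5] / [6];  Q = [1] / [2] / [3]
  Insert 7 (step 4): P = [4, 7] / [5] / [6];  Q = [1, 4] / [2] / [3]
  Insert 1 (step 5): P = [1, 7] / [4] / [5] / [6];  Q = [1, 4] / [2] / [3] / [5]
  Insert 2 (step 6): P = [1, 2] / [4, 7] / [5] / [6];  Q = [1, 4] / [2, 6] / [3] / [5]
  Insert 3 (step 7): P = [1, 2, 3] / [4, 7] / [5] / [6];  Q = [1, 4, 7] / [2, 6] / [3] / [5]
Final shape: (3, 2, 1, 1).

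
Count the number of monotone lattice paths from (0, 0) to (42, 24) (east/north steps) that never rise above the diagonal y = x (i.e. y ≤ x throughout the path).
Number of paths = 275915087740492200

By the reflection principle (André's argument), the number of monotone paths to (42, 24) with n ≤ m that never go above y = x is C(66, 42) − C(66, 43) = 624439409096903400 − 348524321356411200 = 275915087740492200.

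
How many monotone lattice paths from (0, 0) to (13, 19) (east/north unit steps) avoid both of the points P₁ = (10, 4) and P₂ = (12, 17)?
Number of paths = 191184294

Inclusion–exclusion. Total paths: C(32, 13) = 347373600. Through P₁: C(14, 10)·C(18, 3) = 816816. Through P₂: C(29, 12)·C(3, 1) = 155687805. Since P₁ is strictly southwest of P₂, a monotone path through both must visit P₁ then P₂; paths through both = C(14, 10)·C(15, 2)·C(3, 1) = 315315. Avoid both = 347373600 − 816816 − 155687805 + 315315 = 191184294.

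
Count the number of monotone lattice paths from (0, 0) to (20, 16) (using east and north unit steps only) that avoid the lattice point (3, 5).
Number of paths = 6105318030

Total paths from (0, 0) to (20, 16): C(36, 20) = 7307872110. Paths through (3, 5): (paths (0, 0) → (3, 5)) × (paths (3, 5) → (20, 16)) = C(8, 3) · C(28, 17) = 56 · 21474180 = 1202554080. Avoidance count = 7307872110 − 1202554080 = 6105318030.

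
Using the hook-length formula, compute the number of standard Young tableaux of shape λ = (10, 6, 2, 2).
# SYT of shape (10, 6, 2, 2) = 13323750

Hook-length formula: f^λ = n! / Π hook(c), product over all cells c of the Young diagram. For λ = (10, 6, 2, 2), n = 20 boxes. Hook lengths by row (left-to-right, top-to-bottom): [13, 12, 9, 8, 7, 6, 4, 3, 2, 1]; [8, 7, 4, 3, 2, 1]; [3, 2]; [2, 1]. Product of hooks = 182598893568. So f^λ = 20! / 182598893568 = 2432902008176640000 / 182598893568 = 13323750.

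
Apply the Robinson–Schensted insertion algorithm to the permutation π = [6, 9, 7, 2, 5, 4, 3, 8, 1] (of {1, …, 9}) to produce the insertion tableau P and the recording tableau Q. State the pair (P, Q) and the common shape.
P = [1, 3, 8] / [2, 7] / [4] / [5] / [6] / [9];  Q = [1, 2, 8] / [3, 5] / [4] / [6] / [7] / [9];  common shape = (3, 2, 1, 1, 1, 1)

Row-insert the values π_1, π_2, … into P one at a time, bumping the leftmost entry strictly greater than the inserted value down to the next row. The recording tableau Q records, in position (i, j), the step at which that cell was added to P.
  Insert 6 (step 1): P = [6];  Q = [1]
  Insert 9 (step 2): P = [6, 9];  Q = [1, 2]
  Insert 7 (step 3): P = [6, 7] / [9];  Q = [1, 2] / [3]
  Insert 2 (step 4): P = [2, 7] / [6] / [9];  Q = [1, 2] / [3] / [4]
  Insert 5 (step 5): P = [2, 5] / [6, 7] / [9];  Q = [1, 2] / [3, 5] / [4]
  Insert 4 (step 6): P = [2, 4] / [5, 7] / [6] / [9];  Q = [1, 2] / [3, 5] / [4] / [6]
  Insert 3 (step 7): P = [2, 3] / [4, 7] / [5] / [6] / [9];  Q = [1, 2] / [3, 5] / [4] / [6] / [7]
  Insert 8 (step 8): P = [2, 3, 8] / [4, 7] / [5] / [6] / [9];  Q = [1, 2, 8] / [3, 5] / [4] / [6] / [7]
  Insert 1 (step 9): P = [1, 3, 8] / [2, 7] / [4] / [5] / [6] / [9];  Q = [1, 2, 8] / [3, 5] / [4] / [6] / [7] / [9]
Final shape: (3, 2, 1, 1, 1, 1).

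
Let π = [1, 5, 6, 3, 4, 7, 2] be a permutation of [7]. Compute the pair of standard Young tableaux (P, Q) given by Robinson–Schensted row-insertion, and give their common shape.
P = [1, 2, 4, 7] / [3, 6] / [5];  Q = [1, 2, 3, 6] / [4, 5] / [7];  common shape = (4, 2, 1)

Row-insert the values π_1, π_2, … into P one at a time, bumping the leftmost entry strictly greater than the inserted value down to the next row. The recording tableau Q records, in position (i, j), the step at which that cell was added to P.
  Insert 1 (step 1): P = [1];  Q = [1]
  Insert 5 (step 2): P = [1, 5];  Q = [1, 2]
  Insert 6 (step 3): P = [1, 5, 6];  Q = [1, 2, 3]
  Insert 3 (step 4): P = [1, 3, 6] / [5];  Q = [1, 2, 3] / [4]
  Insert 4 (step 5): P = [1, 3, 4] / [5, 6];  Q = [1, 2, 3] / [4, 5]
  Insert 7 (step 6): P = [1, 3, 4, 7] / [5, 6];  Q = [1, 2, 3, 6] / [4, 5]
  Insert 2 (step 7): P = [1, 2, 4, 7] / [3, 6] / [5];  Q = [1, 2, 3, 6] / [4, 5] / [7]
Final shape: (4, 2, 1).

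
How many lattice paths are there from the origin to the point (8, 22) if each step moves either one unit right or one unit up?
Number of paths = 5852925

A monotone lattice path from (0, 0) to (8, 22) consists of 8 east steps and 22 north steps in some order, so it is determined by which 8 of the 30 steps are east. The count is C(30, 8) = 5852925.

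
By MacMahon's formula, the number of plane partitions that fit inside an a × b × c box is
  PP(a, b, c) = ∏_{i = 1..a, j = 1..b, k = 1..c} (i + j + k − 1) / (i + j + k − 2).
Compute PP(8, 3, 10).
PP(8, 3, 10) = 1028698128744

Evaluate the triple product over i = 1..8, j = 1..3, k = 1..10. The factors are (2/1) · (3/2) · (4/3) · (5/4) · (6/5) · (7/6) · (8/7) · (9/8) · … (240 factors total). The numerators and denominators telescope so the product is an integer; carrying out the multiplication exactly gives PP(8, 3, 10) = 1028698128744.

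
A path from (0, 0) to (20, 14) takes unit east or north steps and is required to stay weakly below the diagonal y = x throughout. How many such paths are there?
Number of paths = 463991880

By the reflection principle (André's argument), the number of monotone paths to (20, 14) with n ≤ m that never go above y = x is C(34, 20) − C(34, 21) = 1391975640 − 927983760 = 463991880.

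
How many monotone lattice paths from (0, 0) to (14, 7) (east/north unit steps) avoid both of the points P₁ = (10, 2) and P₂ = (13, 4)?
Number of paths = 101084

Inclusion–exclusion. Total paths: C(21, 14) = 116280. Through P₁: C(12, 10)·C(9, 4) = 8316. Through P₂: C(17, 13)·C(4, 1) = 9520. Since P₁ is strictly southwest of P₂, a monotone path through both must visit P₁ then P₂; paths through both = C(12, 10)·C(5, 3)·C(4, 1) = 2640. Avoid both = 116280 − 8316 − 9520 + 2640 = 101084.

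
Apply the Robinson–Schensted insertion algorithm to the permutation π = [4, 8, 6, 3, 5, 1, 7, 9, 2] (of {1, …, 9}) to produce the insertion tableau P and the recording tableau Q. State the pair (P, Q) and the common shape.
P = [1, 2, 7, 9] / [3, 5] / [4, 6] / [8];  Q = [1, 2, 7, 8] / [3, 5] / [4, 9] / [6];  common shape = (4, 2, 2, 1)

Row-insert the values π_1, π_2, … into P one at a time, bumping the leftmost entry strictly greater than the inserted value down to the next row. The recording tableau Q records, in position (i, j), the step at which that cell was added to P.
  Insert 4 (step 1): P = [4];  Q = [1]
  Insert 8 (step 2): P = [4, 8];  Q = [1, 2]
  Insert 6 (step 3): P = [4, 6] / [8];  Q = [1, 2] / [3]
  Insert 3 (step 4): P = [3, 6] / [4] / [8];  Q = [1, 2] / [3] / [4]
  Insert 5 (step 5): P = [3, 5] / [4, 6] / [8];  Q = [1, 2] / [3, 5] / [4]
  Insert 1 (step 6): P = [1, 5] / [3, 6] / [4] / [8];  Q = [1, 2] / [3, 5] / [4] / [6]
  Insert 7 (step 7): P = [1, 5, 7] / [3, 6] / [4] / [8];  Q = [1, 2, 7] / [3, 5] / [4] / [6]
  Insert 9 (step 8): P = [1, 5, 7, 9] / [3, 6] / [4] / [8];  Q = [1, 2, 7, 8] / [3, 5] / [4] / [6]
  Insert 2 (step 9): P = [1, 2, 7, 9] / [3, 5] / [4, 6] / [8];  Q = [1, 2, 7, 8] / [3, 5] / [4, 9] / [6]
Final shape: (4, 2, 2, 1).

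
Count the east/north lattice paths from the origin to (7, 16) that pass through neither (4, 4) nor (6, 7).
Number of paths = 203147

Inclusion–exclusion. Total paths: C(23, 7) = 245157. Through P₁: C(8, 4)·C(15, 3) = 31850. Through P₂: C(13, 6)·C(10, 1) = 17160. Since P₁ is strictly southwest of P₂, a monotone path through both must visit P₁ then P₂; paths through both = C(8, 4)·C(5, 2)·C(10, 1) = 7000. Avoid both = 245157 − 31850 − 17160 + 7000 = 203147.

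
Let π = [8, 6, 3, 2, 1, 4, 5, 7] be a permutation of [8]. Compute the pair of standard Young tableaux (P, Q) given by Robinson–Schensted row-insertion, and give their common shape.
P = [1, 4, 5, 7] / [2] / [3] / [6] / [8];  Q = [1, 6, 7, 8] / [2] / [3] / [4] / [5];  common shape = (4, 1, 1, 1, 1)

Row-insert the values π_1, π_2, … into P one at a time, bumping the leftmost entry strictly greater than the inserted value down to the next row. The recording tableau Q records, in position (i, j), the step at which that cell was added to P.
  Insert 8 (step 1): P = [8];  Q = [1]
  Insert 6 (step 2): P = [6] / [8];  Q = [1] / [2]
  Insert 3 (step 3): P = [3] / [6] / [8];  Q = [1] / [2] / [3]
  Insert 2 (step 4): P = [2] / [3] / [6] / [8];  Q = [1] / [2] / [3] / [4]
  Insert 1 (step 5): P = [1] / [2] / [3] / [6] / [8];  Q = [1] / [2] / [3] / [4] / [5]
  Insert 4 (step 6): P = [1, 4] / [2] / [3] / [6] / [8];  Q = [1, 6] / [2] / [3] / [4] / [5]
  Insert 5 (step 7): P = [1, 4, 5] / [2] / [3] / [6] / [8];  Q = [1, 6, 7] / [2] / [3] / [4] / [5]
  Insert 7 (step 8): P = [1, 4, 5, 7] / [2] / [3] / [6] / [8];  Q = [1, 6, 7, 8] / [2] / [3] / [4] / [5]
Final shape: (4, 1, 1, 1, 1).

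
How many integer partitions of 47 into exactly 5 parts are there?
p(47, 5 parts) = 2062

Partitions of n into exactly k parts are in bijection with partitions of n − k into at most k parts (subtract 1 from each part). So p(47, exactly 5) = p(42, parts ≤ 5). Computing via the recurrence p(m, j) = p(m, j−1) + p(m−j, j) gives 2062.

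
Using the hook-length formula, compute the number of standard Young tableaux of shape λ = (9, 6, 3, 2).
# SYT of shape (9, 6, 3, 2) = 40310400

Hook-length formula: f^λ = n! / Π hook(c), product over all cells c of the Young diagram. For λ = (9, 6, 3, 2), n = 20 boxes. Hook lengths by row (left-to-right, top-to-bottom): [12, 11, 9, 7, 6, 5, 3, 2, 1]; [8, 7, 5, 3, 2, 1]; [4, 3, 1]; [2, 1]. Product of hooks = 60354201600. So f^λ = 20! / 60354201600 = 2432902008176640000 / 60354201600 = 40310400.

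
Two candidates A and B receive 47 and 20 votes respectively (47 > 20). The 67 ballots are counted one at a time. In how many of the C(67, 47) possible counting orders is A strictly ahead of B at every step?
Strict-lead orderings = 23358544941972240

Total orderings of the 67 votes with 47 for A: C(67, 47) = 57963796707857040. By the Bertrand ballot formula (Cycle Lemma / reflection principle), the number of orderings in which A is strictly ahead of B throughout is (p − q)/(p + q) · C(p + q, p) = (47 − 20)/(47 + 20) · 57963796707857040 = 23358544941972240.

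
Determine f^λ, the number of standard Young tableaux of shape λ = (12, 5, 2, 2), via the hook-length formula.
# SYT of shape (12, 5, 2, 2) = 16124160

Hook-length formula: f^λ = n! / Π hook(c), product over all cells c of the Young diagram. For λ = (12, 5, 2, 2), n = 21 boxes. Hook lengths by row (left-to-right, top-to-bottom): [15, 14, 11, 10, 9, 7, 6, 5, 4, 3, 2, 1]; [7, 6, 3, 2, 1]; [3, 2]; [2, 1]. Product of hooks = 3168595584000. So f^λ = 21! / 3168595584000 = 51090942171709440000 / 3168595584000 = 16124160.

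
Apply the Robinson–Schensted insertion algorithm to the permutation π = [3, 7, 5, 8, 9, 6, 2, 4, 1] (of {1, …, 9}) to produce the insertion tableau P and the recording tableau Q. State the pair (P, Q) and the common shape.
P = [1, 4, 6, 9] / [2, 5] / [3, 8] / [7];  Q = [1, 2, 4, 5] / [3, 6] / [7, 8] / [9];  common shape = (4, 2, 2, 1)

Row-insert the values π_1, π_2, … into P one at a time, bumping the leftmost entry strictly greater than the inserted value down to the next row. The recording tableau Q records, in position (i, j), the step at which that cell was added to P.
  Insert 3 (step 1): P = [3];  Q = [1]
  Insert 7 (step 2): P = [3, 7];  Q = [1, 2]
  Insert 5 (step 3): P = [3, 5] / [7];  Q = [1, 2] / [3]
  Insert 8 (step 4): P = [3, 5, 8] / [7];  Q = [1, 2, 4] / [3]
  Insert 9 (step 5): P = [3, 5, 8, 9] / [7];  Q = [1, 2, 4, 5] / [3]
  Insert 6 (step 6): P = [3, 5, 6, 9] / [7, 8];  Q = [1, 2, 4, 5] / [3, 6]
  Insert 2 (step 7): P = [2, 5, 6, 9] / [3, 8] / [7];  Q = [1, 2, 4, 5] / [3, 6] / [7]
  Insert 4 (step 8): P = [2, 4, 6, 9] / [3, 5] / [7, 8];  Q = [1, 2, 4, 5] / [3, 6] / [7, 8]
  Insert 1 (step 9): P = [1, 4, 6, 9] / [2, 5] / [3, 8] / [7];  Q = [1, 2, 4, 5] / [3, 6] / [7, 8] / [9]
Final shape: (4, 2, 2, 1).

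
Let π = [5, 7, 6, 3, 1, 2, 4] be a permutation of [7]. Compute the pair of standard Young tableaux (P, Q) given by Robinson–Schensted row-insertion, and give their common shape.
P = [1, 2, 4] / [3, 6] / [5] / [7];  Q = [1, 2, 7] / [3, 6] / [4] / [5];  common shape = (3, 2, 1, 1)

Row-insert the values π_1, π_2, … into P one at a time, bumping the leftmost entry strictly greater than the inserted value down to the next row. The recording tableau Q records, in position (i, j), the step at which that cell was added to P.
  Insert 5 (step 1): P = [5];  Q = [1]
  Insert 7 (step 2): P = [5, 7];  Q = [1, 2]
  Insert 6 (step 3): P = [5, 6] / [7];  Q = [1, 2] / [3]
  Insert 3 (step 4): P = [3, 6] / [5] / [7];  Q = [1, 2] / [3] / [4]
  Insert 1 (step 5): P = [1, 6] / [3] / [5] / [7];  Q = [1, 2] / [3] / [4] / [5]
  Insert 2 (step 6): P = [1, 2] / [3, 6] / [5] / [7];  Q = [1, 2] / [3, 6] / [4] / [5]
  Insert 4 (step 7): P = [1, 2, 4] / [3, 6] / [5] / [7];  Q = [1, 2, 7] / [3, 6] / [4] / [5]
Final shape: (3, 2, 1, 1).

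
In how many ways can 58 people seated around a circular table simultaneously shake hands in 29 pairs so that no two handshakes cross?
C_29 = 1002242216651368

These noncrossing handshakes are counted by the Catalan number C_n = (1/(n + 1)) · C(2n, n). For n = 29: C_29 = (1/30) · C(58, 29) = 30067266499541040/30 = 1002242216651368.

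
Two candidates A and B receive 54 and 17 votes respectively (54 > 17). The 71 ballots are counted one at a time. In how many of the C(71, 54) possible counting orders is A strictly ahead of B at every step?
Strict-lead orderings = 5397842680727420

Total orderings of the 71 votes with 54 for A: C(71, 54) = 10358022441395860. By the Bertrand ballot formula (Cycle Lemma / reflection principle), the number of orderings in which A is strictly ahead of B throughout is (p − q)/(p + q) · C(p + q, p) = (54 − 17)/(54 + 17) · 10358022441395860 = 5397842680727420.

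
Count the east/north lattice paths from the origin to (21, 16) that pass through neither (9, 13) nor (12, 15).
Number of paths = 12525351970

Inclusion–exclusion. Total paths: C(37, 21) = 12875774670. Through P₁: C(22, 9)·C(15, 12) = 226326100. Through P₂: C(27, 12)·C(10, 9) = 173838600. Since P₁ is strictly southwest of P₂, a monotone path through both must visit P₁ then P₂; paths through both = C(22, 9)·C(5, 3)·C(10, 9) = 49742000. Avoid both = 12875774670 − 226326100 − 173838600 + 49742000 = 12525351970.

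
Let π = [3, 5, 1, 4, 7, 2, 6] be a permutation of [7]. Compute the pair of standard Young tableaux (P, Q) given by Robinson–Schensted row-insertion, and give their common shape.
P = [1, 2, 6] / [3, 4, 7] / [5];  Q = [1, 2, 5] / [3, 4, 7] / [6];  common shape = (3, 3, 1)

Row-insert the values π_1, π_2, … into P one at a time, bumping the leftmost entry strictly greater than the inserted value down to the next row. The recording tableau Q records, in position (i, j), the step at which that cell was added to P.
  Insert 3 (step 1): P = [3];  Q = [1]
  Insert 5 (step 2): P = [3, 5];  Q = [1, 2]
  Insert 1 (step 3): P = [1, 5] / [3];  Q = [1, 2] / [3]
  Insert 4 (step 4): P = [1, 4] / [3, 5];  Q = [1, 2] / [3, 4]
  Insert 7 (step 5): P = [1, 4, 7] / [3, 5];  Q = [1, 2, 5] / [3, 4]
  Insert 2 (step 6): P = [1, 2, 7] / [3, 4] / [5];  Q = [1, 2, 5] / [3, 4] / [6]
  Insert 6 (step 7): P = [1, 2, 6] / [3, 4, 7] / [5];  Q = [1, 2, 5] / [3, 4, 7] / [6]
Final shape: (3, 3, 1).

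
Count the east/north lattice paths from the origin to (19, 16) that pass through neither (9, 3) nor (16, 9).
Number of paths = 3608379830

Inclusion–exclusion. Total paths: C(35, 19) = 4059928950. Through P₁: C(12, 9)·C(23, 10) = 251694520. Through P₂: C(25, 16)·C(10, 3) = 245157000. Since P₁ is strictly southwest of P₂, a monotone path through both must visit P₁ then P₂; paths through both = C(12, 9)·C(13, 7)·C(10, 3) = 45302400. Avoid both = 4059928950 − 251694520 − 245157000 + 45302400 = 3608379830.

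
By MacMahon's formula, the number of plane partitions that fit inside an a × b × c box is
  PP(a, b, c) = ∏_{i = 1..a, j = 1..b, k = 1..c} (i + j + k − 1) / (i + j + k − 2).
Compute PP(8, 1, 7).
PP(8, 1, 7) = 6435

Evaluate the triple product over i = 1..8, j = 1..1, k = 1..7. The factors are (2/1) · (3/2) · (4/3) · (5/4) · (6/5) · (7/6) · (8/7) · (3/2) · … (56 factors total). The numerators and denominators telescope so the product is an integer; carrying out the multiplication exactly gives PP(8, 1, 7) = 6435.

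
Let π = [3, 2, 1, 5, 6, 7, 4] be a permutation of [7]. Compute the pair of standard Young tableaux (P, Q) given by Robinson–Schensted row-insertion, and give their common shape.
P = [1, 4, 6, 7] / [2, 5] / [3];  Q = [1, 4, 5, 6] / [2, 7] / [3];  common shape = (4, 2, 1)

Row-insert the values π_1, π_2, … into P one at a time, bumping the leftmost entry strictly greater than the inserted value down to the next row. The recording tableau Q records, in position (i, j), the step at which that cell was added to P.
  Insert 3 (step 1): P = [3];  Q = [1]
  Insert 2 (step 2): P = [2] / [3];  Q = [1] / [2]
  Insert 1 (step 3): P = [1] / [2] / [3];  Q = [1] / [2] / [3]
  Insert 5 (step 4): P = [1, 5] / [2] / [3];  Q = [1, 4] / [2] / [3]
  Insert 6 (step 5): P = [1, 5, 6] / [2] / [3];  Q = [1, 4, 5] / [2] / [3]
  Insert 7 (step 6): P = [1, 5, 6, 7] / [2] / [3];  Q = [1, 4, 5, 6] / [2] / [3]
  Insert 4 (step 7): P = [1, 4, 6, 7] / [2, 5] / [3];  Q = [1, 4, 5, 6] / [2, 7] / [3]
Final shape: (4, 2, 1).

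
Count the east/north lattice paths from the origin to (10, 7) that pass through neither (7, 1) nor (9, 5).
Number of paths = 13130

Inclusion–exclusion. Total paths: C(17, 10) = 19448. Through P₁: C(8, 7)·C(9, 3) = 672. Through P₂: C(14, 9)·C(3, 1) = 6006. Since P₁ is strictly southwest of P₂, a monotone path through both must visit P₁ then P₂; paths through both = C(8, 7)·C(6, 2)·C(3, 1) = 360. Avoid both = 19448 − 672 − 6006 + 360 = 13130.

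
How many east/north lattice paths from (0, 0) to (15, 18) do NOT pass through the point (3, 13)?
Number of paths = 1033693040

Total paths from (0, 0) to (15, 18): C(33, 15) = 1037158320. Paths through (3, 13): (paths (0, 0) → (3, 13)) × (paths (3, 13) → (15, 18)) = C(16, 3) · C(17, 12) = 560 · 6188 = 3465280. Avoidance count = 1037158320 − 3465280 = 1033693040.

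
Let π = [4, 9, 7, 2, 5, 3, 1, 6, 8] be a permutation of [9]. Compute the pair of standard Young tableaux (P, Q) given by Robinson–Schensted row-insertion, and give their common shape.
P = [1, 3, 6, 8] / [2, 5] / [4] / [7] / [9];  Q = [1, 2, 8, 9] / [3, 5] / [4] / [6] / [7];  common shape = (4, 2, 1, 1, 1)

Row-insert the values π_1, π_2, … into P one at a time, bumping the leftmost entry strictly greater than the inserted value down to the next row. The recording tableau Q records, in position (i, j), the step at which that cell was added to P.
  Insert 4 (step 1): P = [4];  Q = [1]
  Insert 9 (step 2): P = [4, 9];  Q = [1, 2]
  Insert 7 (step 3): P = [4, 7] / [9];  Q = [1, 2] / [3]
  Insert 2 (step 4): P = [2, 7] / [4] / [9];  Q = [1, 2] / [3] / [4]
  Insert 5 (step 5): P = [2, 5] / [4, 7] / [9];  Q = [1, 2] / [3, 5] / [4]
  Insert 3 (step 6): P = [2, 3] / [4, 5] / [7] / [9];  Q = [1, 2] / [3, 5] / [4] / [6]
  Insert 1 (step 7): P = [1, 3] / [2, 5] / [4] / [7] / [9];  Q = [1, 2] / [3, 5] / [4] / [6] / [7]
  Insert 6 (step 8): P = [1, 3, 6] / [2, 5] / [4] / [7] / [9];  Q = [1, 2, 8] / [3, 5] / [4] / [6] / [7]
  Insert 8 (step 9): P = [1, 3, 6, 8] / [2, 5] / [4] / [7] / [9];  Q = [1, 2, 8, 9] / [3, 5] / [4] / [6] / [7]
Final shape: (4, 2, 1, 1, 1).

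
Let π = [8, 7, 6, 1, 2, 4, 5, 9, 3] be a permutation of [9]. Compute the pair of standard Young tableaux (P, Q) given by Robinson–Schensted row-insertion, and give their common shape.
P = [1, 2, 3, 5, 9] / [4] / [6] / [7] / [8];  Q = [1, 5, 6, 7, 8] / [2] / [3] / [4] / [9];  common shape = (5, 1, 1, 1, 1)

Row-insert the values π_1, π_2, … into P one at a time, bumping the leftmost entry strictly greater than the inserted value down to the next row. The recording tableau Q records, in position (i, j), the step at which that cell was added to P.
  Insert 8 (step 1): P = [8];  Q = [1]
  Insert 7 (step 2): P = [7] / [8];  Q = [1] / [2]
  Insert 6 (step 3): P = [6] / [7] / [8];  Q = [1] / [2] / [3]
  Insert 1 (step 4): P = [1] / [6] / [7] / [8];  Q = [1] / [2] / [3] / [4]
  Insert 2 (step 5): P = [1, 2] / [6] / [7] / [8];  Q = [1, 5] / [2] / [3] / [4]
  Insert 4 (step 6): P = [1, 2, 4] / [6] / [7] / [8];  Q = [1, 5, 6] / [2] / [3] / [4]
  Insert 5 (step 7): P = [1, 2, 4, 5] / [6] / [7] / [8];  Q = [1, 5, 6, 7] / [2] / [3] / [4]
  Insert 9 (step 8): P = [1, 2, 4, 5, 9] / [6] / [7] / [8];  Q = [1, 5, 6, 7, 8] / [2] / [3] / [4]
  Insert 3 (step 9): P = [1, 2, 3, 5, 9] / [4] / [6] / [7] / [8];  Q = [1, 5, 6, 7, 8] / [2] / [3] / [4] / [9]
Final shape: (5, 1, 1, 1, 1).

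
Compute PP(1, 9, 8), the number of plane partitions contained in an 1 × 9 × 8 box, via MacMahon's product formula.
PP(1, 9, 8) = 24310

Evaluate the triple product over i = 1..1, j = 1..9, k = 1..8. The factors are (2/1) · (3/2) · (4/3) · (5/4) · (6/5) · (7/6) · (8/7) · (9/8) · … (72 factors total). The numerators and denominators telescope so the product is an integer; carrying out the multiplication exactly gives PP(1, 9, 8) = 24310.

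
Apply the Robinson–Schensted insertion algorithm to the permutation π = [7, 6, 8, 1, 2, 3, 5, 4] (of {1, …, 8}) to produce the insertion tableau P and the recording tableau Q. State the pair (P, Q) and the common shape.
P = [1, 2, 3, 4] / [5, 8] / [6] / [7];  Q = [1, 3, 6, 7] / [2, 5] / [4] / [8];  common shape = (4, 2, 1, 1)

Row-insert the values π_1, π_2, … into P one at a time, bumping the leftmost entry strictly greater than the inserted value down to the next row. The recording tableau Q records, in position (i, j), the step at which that cell was added to P.
  Insert 7 (step 1): P = [7];  Q = [1]
  Insert 6 (step 2): P = [6] / [7];  Q = [1] / [2]
  Insert 8 (step 3): P = [6, 8] / [7];  Q = [1, 3] / [2]
  Insert 1 (step 4): P = [1, 8] / [6] / [7];  Q = [1, 3] / [2] / [4]
  Insert 2 (step 5): P = [1, 2] / [6, 8] / [7];  Q = [1, 3] / [2, 5] / [4]
  Insert 3 (step 6): P = [1, 2, 3] / [6, 8] / [7];  Q = [1, 3, 6] / [2, 5] / [4]
  Insert 5 (step 7): P = [1, 2, 3, 5] / [6, 8] / [7];  Q = [1, 3, 6, 7] / [2, 5] / [4]
  Insert 4 (step 8): P = [1, 2, 3, 4] / [5, 8] / [6] / [7];  Q = [1, 3, 6, 7] / [2, 5] / [4] / [8]
Final shape: (4, 2, 1, 1).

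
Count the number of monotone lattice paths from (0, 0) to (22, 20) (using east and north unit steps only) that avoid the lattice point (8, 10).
Number of paths = 427970967372

Total paths from (0, 0) to (22, 20): C(42, 22) = 513791607420. Paths through (8, 10): (paths (0, 0) → (8, 10)) × (paths (8, 10) → (22, 20)) = C(18, 8) · C(24, 14) = 43758 · 1961256 = 85820640048. Avoidance count = 513791607420 − 85820640048 = 427970967372.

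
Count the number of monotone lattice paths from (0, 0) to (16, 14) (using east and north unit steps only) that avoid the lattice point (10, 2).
Number of paths = 144197451

Total paths from (0, 0) to (16, 14): C(30, 16) = 145422675. Paths through (10, 2): (paths (0, 0) → (10, 2)) × (paths (10, 2) → (16, 14)) = C(12, 10) · C(18, 6) = 66 · 18564 = 1225224. Avoidance count = 145422675 − 1225224 = 144197451.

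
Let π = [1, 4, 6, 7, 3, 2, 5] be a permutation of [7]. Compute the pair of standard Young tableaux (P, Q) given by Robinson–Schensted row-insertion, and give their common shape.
P = [1, 2, 5, 7] / [3, 6] / [4];  Q = [1, 2, 3, 4] / [5, 7] / [6];  common shape = (4, 2, 1)

Row-insert the values π_1, π_2, … into P one at a time, bumping the leftmost entry strictly greater than the inserted value down to the next row. The recording tableau Q records, in position (i, j), the step at which that cell was added to P.
  Insert 1 (step 1): P = [1];  Q = [1]
  Insert 4 (step 2): P = [1, 4];  Q = [1, 2]
  Insert 6 (step 3): P = [1, 4, 6];  Q = [1, 2, 3]
  Insert 7 (step 4): P = [1, 4, 6, 7];  Q = [1, 2, 3, 4]
  Insert 3 (step 5): P = [1, 3, 6, 7] / [4];  Q = [1, 2, 3, 4] / [5]
  Insert 2 (step 6): P = [1, 2, 6, 7] / [3] / [4];  Q = [1, 2, 3, 4] / [5] / [6]
  Insert 5 (step 7): P = [1, 2, 5, 7] / [3, 6] / [4];  Q = [1, 2, 3, 4] / [5, 7] / [6]
Final shape: (4, 2, 1).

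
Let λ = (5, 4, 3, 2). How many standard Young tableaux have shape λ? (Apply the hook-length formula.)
# SYT of shape (5, 4, 3, 2) = 48048

Hook-length formula: f^λ = n! / Π hook(c), product over all cells c of the Young diagram. For λ = (5, 4, 3, 2), n = 14 boxes. Hook lengths by row (left-to-right, top-to-bottom): [8, 7, 5, 3, 1]; [6, 5, 3, 1]; [4, 3, 1]; [2, 1]. Product of hooks = 1814400. So f^λ = 14! / 1814400 = 87178291200 / 1814400 = 48048.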